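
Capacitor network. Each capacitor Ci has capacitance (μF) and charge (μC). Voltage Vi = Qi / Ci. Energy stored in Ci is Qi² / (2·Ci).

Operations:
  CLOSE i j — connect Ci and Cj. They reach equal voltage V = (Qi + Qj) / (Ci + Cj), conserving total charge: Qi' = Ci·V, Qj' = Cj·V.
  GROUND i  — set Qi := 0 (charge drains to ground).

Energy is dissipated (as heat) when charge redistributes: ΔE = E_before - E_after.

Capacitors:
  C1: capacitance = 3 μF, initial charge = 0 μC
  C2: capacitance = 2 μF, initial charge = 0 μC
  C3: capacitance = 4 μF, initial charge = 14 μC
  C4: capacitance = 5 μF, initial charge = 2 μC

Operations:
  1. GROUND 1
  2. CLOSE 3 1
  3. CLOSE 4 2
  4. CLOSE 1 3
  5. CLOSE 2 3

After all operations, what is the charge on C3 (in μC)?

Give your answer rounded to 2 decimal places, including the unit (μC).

Answer: 5.71 μC

Derivation:
Initial: C1(3μF, Q=0μC, V=0.00V), C2(2μF, Q=0μC, V=0.00V), C3(4μF, Q=14μC, V=3.50V), C4(5μF, Q=2μC, V=0.40V)
Op 1: GROUND 1: Q1=0; energy lost=0.000
Op 2: CLOSE 3-1: Q_total=14.00, C_total=7.00, V=2.00; Q3=8.00, Q1=6.00; dissipated=10.500
Op 3: CLOSE 4-2: Q_total=2.00, C_total=7.00, V=0.29; Q4=1.43, Q2=0.57; dissipated=0.114
Op 4: CLOSE 1-3: Q_total=14.00, C_total=7.00, V=2.00; Q1=6.00, Q3=8.00; dissipated=0.000
Op 5: CLOSE 2-3: Q_total=8.57, C_total=6.00, V=1.43; Q2=2.86, Q3=5.71; dissipated=1.959
Final charges: Q1=6.00, Q2=2.86, Q3=5.71, Q4=1.43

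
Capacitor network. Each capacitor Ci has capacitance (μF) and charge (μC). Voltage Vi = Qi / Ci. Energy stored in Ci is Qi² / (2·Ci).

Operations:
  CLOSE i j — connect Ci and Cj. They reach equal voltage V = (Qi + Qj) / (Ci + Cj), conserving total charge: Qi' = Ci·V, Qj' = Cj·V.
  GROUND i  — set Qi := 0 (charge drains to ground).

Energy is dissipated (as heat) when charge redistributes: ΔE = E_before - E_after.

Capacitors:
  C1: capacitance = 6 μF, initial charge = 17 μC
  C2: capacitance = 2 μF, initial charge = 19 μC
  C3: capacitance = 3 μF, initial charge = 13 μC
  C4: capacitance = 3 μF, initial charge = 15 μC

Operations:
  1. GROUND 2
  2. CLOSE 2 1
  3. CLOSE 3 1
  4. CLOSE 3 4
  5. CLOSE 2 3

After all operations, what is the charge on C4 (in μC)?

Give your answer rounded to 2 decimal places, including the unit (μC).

Initial: C1(6μF, Q=17μC, V=2.83V), C2(2μF, Q=19μC, V=9.50V), C3(3μF, Q=13μC, V=4.33V), C4(3μF, Q=15μC, V=5.00V)
Op 1: GROUND 2: Q2=0; energy lost=90.250
Op 2: CLOSE 2-1: Q_total=17.00, C_total=8.00, V=2.12; Q2=4.25, Q1=12.75; dissipated=6.021
Op 3: CLOSE 3-1: Q_total=25.75, C_total=9.00, V=2.86; Q3=8.58, Q1=17.17; dissipated=4.877
Op 4: CLOSE 3-4: Q_total=23.58, C_total=6.00, V=3.93; Q3=11.79, Q4=11.79; dissipated=3.431
Op 5: CLOSE 2-3: Q_total=16.04, C_total=5.00, V=3.21; Q2=6.42, Q3=9.62; dissipated=1.956
Final charges: Q1=17.17, Q2=6.42, Q3=9.62, Q4=11.79

Answer: 11.79 μC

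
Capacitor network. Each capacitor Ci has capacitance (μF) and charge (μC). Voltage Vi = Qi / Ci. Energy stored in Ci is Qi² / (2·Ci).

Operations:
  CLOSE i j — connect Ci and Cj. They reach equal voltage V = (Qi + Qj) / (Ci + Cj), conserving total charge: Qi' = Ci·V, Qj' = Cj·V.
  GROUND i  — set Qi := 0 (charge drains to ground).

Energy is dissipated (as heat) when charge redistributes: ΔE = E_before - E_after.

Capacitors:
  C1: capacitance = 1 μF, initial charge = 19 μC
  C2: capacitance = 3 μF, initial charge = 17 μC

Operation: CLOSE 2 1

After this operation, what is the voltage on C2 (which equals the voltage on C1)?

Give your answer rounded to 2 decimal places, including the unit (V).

Initial: C1(1μF, Q=19μC, V=19.00V), C2(3μF, Q=17μC, V=5.67V)
Op 1: CLOSE 2-1: Q_total=36.00, C_total=4.00, V=9.00; Q2=27.00, Q1=9.00; dissipated=66.667

Answer: 9.00 V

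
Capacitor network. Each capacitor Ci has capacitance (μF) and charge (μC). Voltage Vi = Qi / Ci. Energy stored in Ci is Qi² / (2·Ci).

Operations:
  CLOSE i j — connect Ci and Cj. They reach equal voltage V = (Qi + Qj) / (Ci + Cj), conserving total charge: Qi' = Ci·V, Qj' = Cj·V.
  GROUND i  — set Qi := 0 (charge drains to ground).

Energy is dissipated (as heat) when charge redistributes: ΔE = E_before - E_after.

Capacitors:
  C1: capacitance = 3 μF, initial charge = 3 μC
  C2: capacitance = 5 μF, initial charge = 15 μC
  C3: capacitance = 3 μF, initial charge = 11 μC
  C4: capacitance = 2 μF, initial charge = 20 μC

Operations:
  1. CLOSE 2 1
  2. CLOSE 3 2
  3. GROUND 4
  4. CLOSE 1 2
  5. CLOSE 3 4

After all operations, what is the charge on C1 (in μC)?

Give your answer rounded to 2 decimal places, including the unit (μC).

Initial: C1(3μF, Q=3μC, V=1.00V), C2(5μF, Q=15μC, V=3.00V), C3(3μF, Q=11μC, V=3.67V), C4(2μF, Q=20μC, V=10.00V)
Op 1: CLOSE 2-1: Q_total=18.00, C_total=8.00, V=2.25; Q2=11.25, Q1=6.75; dissipated=3.750
Op 2: CLOSE 3-2: Q_total=22.25, C_total=8.00, V=2.78; Q3=8.34, Q2=13.91; dissipated=1.882
Op 3: GROUND 4: Q4=0; energy lost=100.000
Op 4: CLOSE 1-2: Q_total=20.66, C_total=8.00, V=2.58; Q1=7.75, Q2=12.91; dissipated=0.265
Op 5: CLOSE 3-4: Q_total=8.34, C_total=5.00, V=1.67; Q3=5.01, Q4=3.34; dissipated=4.641
Final charges: Q1=7.75, Q2=12.91, Q3=5.01, Q4=3.34

Answer: 7.75 μC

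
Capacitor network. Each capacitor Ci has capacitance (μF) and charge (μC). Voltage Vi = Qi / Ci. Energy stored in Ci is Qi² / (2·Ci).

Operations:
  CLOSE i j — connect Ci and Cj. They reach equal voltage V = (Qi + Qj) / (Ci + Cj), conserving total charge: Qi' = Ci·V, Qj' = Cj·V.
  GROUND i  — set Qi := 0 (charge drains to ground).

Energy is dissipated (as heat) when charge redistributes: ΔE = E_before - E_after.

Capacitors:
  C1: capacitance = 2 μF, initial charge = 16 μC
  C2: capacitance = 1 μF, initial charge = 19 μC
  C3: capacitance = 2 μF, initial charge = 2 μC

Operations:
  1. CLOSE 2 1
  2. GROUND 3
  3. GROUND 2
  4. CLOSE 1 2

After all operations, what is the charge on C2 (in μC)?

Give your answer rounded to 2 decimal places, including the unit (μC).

Initial: C1(2μF, Q=16μC, V=8.00V), C2(1μF, Q=19μC, V=19.00V), C3(2μF, Q=2μC, V=1.00V)
Op 1: CLOSE 2-1: Q_total=35.00, C_total=3.00, V=11.67; Q2=11.67, Q1=23.33; dissipated=40.333
Op 2: GROUND 3: Q3=0; energy lost=1.000
Op 3: GROUND 2: Q2=0; energy lost=68.056
Op 4: CLOSE 1-2: Q_total=23.33, C_total=3.00, V=7.78; Q1=15.56, Q2=7.78; dissipated=45.370
Final charges: Q1=15.56, Q2=7.78, Q3=0.00

Answer: 7.78 μC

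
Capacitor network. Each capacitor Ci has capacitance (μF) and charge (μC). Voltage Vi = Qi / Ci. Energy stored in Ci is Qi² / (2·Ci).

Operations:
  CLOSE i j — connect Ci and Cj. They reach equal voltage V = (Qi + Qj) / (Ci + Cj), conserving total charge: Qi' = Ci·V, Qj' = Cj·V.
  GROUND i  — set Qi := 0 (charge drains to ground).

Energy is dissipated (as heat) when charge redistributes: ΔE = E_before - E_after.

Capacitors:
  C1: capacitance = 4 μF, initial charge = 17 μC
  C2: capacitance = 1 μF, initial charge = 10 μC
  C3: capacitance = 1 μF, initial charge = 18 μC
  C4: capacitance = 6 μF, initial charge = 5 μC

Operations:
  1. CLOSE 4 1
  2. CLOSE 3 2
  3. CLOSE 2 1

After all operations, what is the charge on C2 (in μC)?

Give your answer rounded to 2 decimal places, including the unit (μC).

Answer: 4.56 μC

Derivation:
Initial: C1(4μF, Q=17μC, V=4.25V), C2(1μF, Q=10μC, V=10.00V), C3(1μF, Q=18μC, V=18.00V), C4(6μF, Q=5μC, V=0.83V)
Op 1: CLOSE 4-1: Q_total=22.00, C_total=10.00, V=2.20; Q4=13.20, Q1=8.80; dissipated=14.008
Op 2: CLOSE 3-2: Q_total=28.00, C_total=2.00, V=14.00; Q3=14.00, Q2=14.00; dissipated=16.000
Op 3: CLOSE 2-1: Q_total=22.80, C_total=5.00, V=4.56; Q2=4.56, Q1=18.24; dissipated=55.696
Final charges: Q1=18.24, Q2=4.56, Q3=14.00, Q4=13.20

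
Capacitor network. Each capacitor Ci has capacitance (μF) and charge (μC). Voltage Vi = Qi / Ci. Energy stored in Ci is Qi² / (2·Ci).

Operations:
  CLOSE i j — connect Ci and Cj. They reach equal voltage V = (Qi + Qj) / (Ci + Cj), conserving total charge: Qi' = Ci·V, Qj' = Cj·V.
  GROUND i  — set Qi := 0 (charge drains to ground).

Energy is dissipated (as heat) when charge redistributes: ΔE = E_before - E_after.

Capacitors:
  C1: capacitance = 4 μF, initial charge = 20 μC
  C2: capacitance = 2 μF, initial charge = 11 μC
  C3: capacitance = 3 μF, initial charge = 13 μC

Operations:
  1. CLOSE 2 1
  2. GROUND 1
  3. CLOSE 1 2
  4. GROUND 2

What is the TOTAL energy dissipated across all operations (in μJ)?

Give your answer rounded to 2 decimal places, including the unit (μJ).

Initial: C1(4μF, Q=20μC, V=5.00V), C2(2μF, Q=11μC, V=5.50V), C3(3μF, Q=13μC, V=4.33V)
Op 1: CLOSE 2-1: Q_total=31.00, C_total=6.00, V=5.17; Q2=10.33, Q1=20.67; dissipated=0.167
Op 2: GROUND 1: Q1=0; energy lost=53.389
Op 3: CLOSE 1-2: Q_total=10.33, C_total=6.00, V=1.72; Q1=6.89, Q2=3.44; dissipated=17.796
Op 4: GROUND 2: Q2=0; energy lost=2.966
Total dissipated: 74.318 μJ

Answer: 74.32 μJ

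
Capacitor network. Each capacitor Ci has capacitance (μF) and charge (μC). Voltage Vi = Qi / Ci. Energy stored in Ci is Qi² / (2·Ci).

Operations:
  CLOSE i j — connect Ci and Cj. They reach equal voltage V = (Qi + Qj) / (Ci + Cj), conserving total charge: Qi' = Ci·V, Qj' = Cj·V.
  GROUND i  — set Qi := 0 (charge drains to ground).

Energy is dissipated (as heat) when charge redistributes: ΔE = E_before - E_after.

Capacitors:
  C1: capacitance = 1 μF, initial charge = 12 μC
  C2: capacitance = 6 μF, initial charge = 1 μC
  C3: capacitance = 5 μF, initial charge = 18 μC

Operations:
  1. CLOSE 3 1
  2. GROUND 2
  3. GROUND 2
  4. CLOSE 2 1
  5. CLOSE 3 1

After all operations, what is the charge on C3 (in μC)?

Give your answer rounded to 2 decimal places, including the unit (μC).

Initial: C1(1μF, Q=12μC, V=12.00V), C2(6μF, Q=1μC, V=0.17V), C3(5μF, Q=18μC, V=3.60V)
Op 1: CLOSE 3-1: Q_total=30.00, C_total=6.00, V=5.00; Q3=25.00, Q1=5.00; dissipated=29.400
Op 2: GROUND 2: Q2=0; energy lost=0.083
Op 3: GROUND 2: Q2=0; energy lost=0.000
Op 4: CLOSE 2-1: Q_total=5.00, C_total=7.00, V=0.71; Q2=4.29, Q1=0.71; dissipated=10.714
Op 5: CLOSE 3-1: Q_total=25.71, C_total=6.00, V=4.29; Q3=21.43, Q1=4.29; dissipated=7.653
Final charges: Q1=4.29, Q2=4.29, Q3=21.43

Answer: 21.43 μC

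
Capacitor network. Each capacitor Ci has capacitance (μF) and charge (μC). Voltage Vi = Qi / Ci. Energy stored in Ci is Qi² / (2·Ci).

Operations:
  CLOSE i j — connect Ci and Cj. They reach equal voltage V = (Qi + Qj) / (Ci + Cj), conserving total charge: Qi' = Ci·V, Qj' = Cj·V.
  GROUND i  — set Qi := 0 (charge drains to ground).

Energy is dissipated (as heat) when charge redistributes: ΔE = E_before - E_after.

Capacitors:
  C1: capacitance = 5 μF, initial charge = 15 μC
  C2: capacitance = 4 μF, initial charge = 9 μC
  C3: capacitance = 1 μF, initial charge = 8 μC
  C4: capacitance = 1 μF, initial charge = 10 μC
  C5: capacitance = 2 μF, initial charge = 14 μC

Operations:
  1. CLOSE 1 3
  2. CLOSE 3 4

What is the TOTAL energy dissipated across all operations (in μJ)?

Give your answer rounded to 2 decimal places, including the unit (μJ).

Answer: 19.92 μJ

Derivation:
Initial: C1(5μF, Q=15μC, V=3.00V), C2(4μF, Q=9μC, V=2.25V), C3(1μF, Q=8μC, V=8.00V), C4(1μF, Q=10μC, V=10.00V), C5(2μF, Q=14μC, V=7.00V)
Op 1: CLOSE 1-3: Q_total=23.00, C_total=6.00, V=3.83; Q1=19.17, Q3=3.83; dissipated=10.417
Op 2: CLOSE 3-4: Q_total=13.83, C_total=2.00, V=6.92; Q3=6.92, Q4=6.92; dissipated=9.507
Total dissipated: 19.924 μJ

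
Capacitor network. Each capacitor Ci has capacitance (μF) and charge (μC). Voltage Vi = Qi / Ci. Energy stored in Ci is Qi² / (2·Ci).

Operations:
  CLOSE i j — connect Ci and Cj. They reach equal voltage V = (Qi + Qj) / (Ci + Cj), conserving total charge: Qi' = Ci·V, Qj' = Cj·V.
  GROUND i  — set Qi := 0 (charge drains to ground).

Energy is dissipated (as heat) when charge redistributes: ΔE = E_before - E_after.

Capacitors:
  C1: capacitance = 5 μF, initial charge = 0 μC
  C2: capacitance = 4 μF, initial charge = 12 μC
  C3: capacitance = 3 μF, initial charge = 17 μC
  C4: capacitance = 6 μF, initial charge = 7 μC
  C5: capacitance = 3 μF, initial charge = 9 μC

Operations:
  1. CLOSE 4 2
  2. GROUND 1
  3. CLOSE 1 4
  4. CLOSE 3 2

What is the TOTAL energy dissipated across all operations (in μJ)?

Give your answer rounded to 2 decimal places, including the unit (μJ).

Initial: C1(5μF, Q=0μC, V=0.00V), C2(4μF, Q=12μC, V=3.00V), C3(3μF, Q=17μC, V=5.67V), C4(6μF, Q=7μC, V=1.17V), C5(3μF, Q=9μC, V=3.00V)
Op 1: CLOSE 4-2: Q_total=19.00, C_total=10.00, V=1.90; Q4=11.40, Q2=7.60; dissipated=4.033
Op 2: GROUND 1: Q1=0; energy lost=0.000
Op 3: CLOSE 1-4: Q_total=11.40, C_total=11.00, V=1.04; Q1=5.18, Q4=6.22; dissipated=4.923
Op 4: CLOSE 3-2: Q_total=24.60, C_total=7.00, V=3.51; Q3=10.54, Q2=14.06; dissipated=12.161
Total dissipated: 21.117 μJ

Answer: 21.12 μJ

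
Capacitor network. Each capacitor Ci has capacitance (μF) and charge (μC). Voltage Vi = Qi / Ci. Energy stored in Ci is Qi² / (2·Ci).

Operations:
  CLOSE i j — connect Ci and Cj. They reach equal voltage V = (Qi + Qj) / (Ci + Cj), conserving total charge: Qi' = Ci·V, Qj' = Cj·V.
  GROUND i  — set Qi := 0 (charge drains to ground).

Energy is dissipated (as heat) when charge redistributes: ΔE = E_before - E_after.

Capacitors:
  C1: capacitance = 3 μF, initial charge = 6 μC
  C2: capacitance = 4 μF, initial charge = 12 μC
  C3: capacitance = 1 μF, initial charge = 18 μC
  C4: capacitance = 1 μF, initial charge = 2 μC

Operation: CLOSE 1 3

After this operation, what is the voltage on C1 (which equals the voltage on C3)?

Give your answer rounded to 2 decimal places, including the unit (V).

Initial: C1(3μF, Q=6μC, V=2.00V), C2(4μF, Q=12μC, V=3.00V), C3(1μF, Q=18μC, V=18.00V), C4(1μF, Q=2μC, V=2.00V)
Op 1: CLOSE 1-3: Q_total=24.00, C_total=4.00, V=6.00; Q1=18.00, Q3=6.00; dissipated=96.000

Answer: 6.00 V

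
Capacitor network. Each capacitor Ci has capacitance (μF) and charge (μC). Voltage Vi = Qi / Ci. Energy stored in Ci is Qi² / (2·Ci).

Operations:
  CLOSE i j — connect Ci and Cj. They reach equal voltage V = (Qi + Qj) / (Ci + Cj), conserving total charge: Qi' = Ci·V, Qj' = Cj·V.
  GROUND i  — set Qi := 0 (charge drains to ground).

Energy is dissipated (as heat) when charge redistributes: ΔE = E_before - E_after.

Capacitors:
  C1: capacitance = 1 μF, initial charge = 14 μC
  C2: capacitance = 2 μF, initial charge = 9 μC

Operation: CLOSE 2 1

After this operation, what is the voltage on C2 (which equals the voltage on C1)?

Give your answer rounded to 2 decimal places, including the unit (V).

Answer: 7.67 V

Derivation:
Initial: C1(1μF, Q=14μC, V=14.00V), C2(2μF, Q=9μC, V=4.50V)
Op 1: CLOSE 2-1: Q_total=23.00, C_total=3.00, V=7.67; Q2=15.33, Q1=7.67; dissipated=30.083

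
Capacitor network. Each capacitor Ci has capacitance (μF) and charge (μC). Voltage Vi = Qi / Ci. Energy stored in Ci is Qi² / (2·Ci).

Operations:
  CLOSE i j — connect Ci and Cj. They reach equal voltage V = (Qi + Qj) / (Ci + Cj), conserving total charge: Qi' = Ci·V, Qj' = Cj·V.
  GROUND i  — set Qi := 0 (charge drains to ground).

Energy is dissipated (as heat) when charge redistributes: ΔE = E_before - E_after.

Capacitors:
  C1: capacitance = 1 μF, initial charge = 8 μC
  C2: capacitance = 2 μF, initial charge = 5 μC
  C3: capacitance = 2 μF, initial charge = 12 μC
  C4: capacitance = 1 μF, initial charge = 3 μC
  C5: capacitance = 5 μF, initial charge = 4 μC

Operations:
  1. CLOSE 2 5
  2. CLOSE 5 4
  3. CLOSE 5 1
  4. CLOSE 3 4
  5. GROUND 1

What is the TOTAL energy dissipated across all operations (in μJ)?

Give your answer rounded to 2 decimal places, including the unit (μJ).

Initial: C1(1μF, Q=8μC, V=8.00V), C2(2μF, Q=5μC, V=2.50V), C3(2μF, Q=12μC, V=6.00V), C4(1μF, Q=3μC, V=3.00V), C5(5μF, Q=4μC, V=0.80V)
Op 1: CLOSE 2-5: Q_total=9.00, C_total=7.00, V=1.29; Q2=2.57, Q5=6.43; dissipated=2.064
Op 2: CLOSE 5-4: Q_total=9.43, C_total=6.00, V=1.57; Q5=7.86, Q4=1.57; dissipated=1.224
Op 3: CLOSE 5-1: Q_total=15.86, C_total=6.00, V=2.64; Q5=13.21, Q1=2.64; dissipated=17.219
Op 4: CLOSE 3-4: Q_total=13.57, C_total=3.00, V=4.52; Q3=9.05, Q4=4.52; dissipated=6.537
Op 5: GROUND 1: Q1=0; energy lost=3.492
Total dissipated: 30.538 μJ

Answer: 30.54 μJ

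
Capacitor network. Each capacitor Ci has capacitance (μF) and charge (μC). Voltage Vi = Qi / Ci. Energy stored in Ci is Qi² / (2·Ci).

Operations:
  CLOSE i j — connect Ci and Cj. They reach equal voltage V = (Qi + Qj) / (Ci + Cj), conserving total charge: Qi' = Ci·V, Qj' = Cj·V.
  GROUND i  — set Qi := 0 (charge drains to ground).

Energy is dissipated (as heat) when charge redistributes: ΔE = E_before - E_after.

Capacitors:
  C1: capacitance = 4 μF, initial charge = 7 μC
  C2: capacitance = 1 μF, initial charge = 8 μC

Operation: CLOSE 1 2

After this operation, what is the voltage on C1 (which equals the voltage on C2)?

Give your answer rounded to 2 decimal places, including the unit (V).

Initial: C1(4μF, Q=7μC, V=1.75V), C2(1μF, Q=8μC, V=8.00V)
Op 1: CLOSE 1-2: Q_total=15.00, C_total=5.00, V=3.00; Q1=12.00, Q2=3.00; dissipated=15.625

Answer: 3.00 V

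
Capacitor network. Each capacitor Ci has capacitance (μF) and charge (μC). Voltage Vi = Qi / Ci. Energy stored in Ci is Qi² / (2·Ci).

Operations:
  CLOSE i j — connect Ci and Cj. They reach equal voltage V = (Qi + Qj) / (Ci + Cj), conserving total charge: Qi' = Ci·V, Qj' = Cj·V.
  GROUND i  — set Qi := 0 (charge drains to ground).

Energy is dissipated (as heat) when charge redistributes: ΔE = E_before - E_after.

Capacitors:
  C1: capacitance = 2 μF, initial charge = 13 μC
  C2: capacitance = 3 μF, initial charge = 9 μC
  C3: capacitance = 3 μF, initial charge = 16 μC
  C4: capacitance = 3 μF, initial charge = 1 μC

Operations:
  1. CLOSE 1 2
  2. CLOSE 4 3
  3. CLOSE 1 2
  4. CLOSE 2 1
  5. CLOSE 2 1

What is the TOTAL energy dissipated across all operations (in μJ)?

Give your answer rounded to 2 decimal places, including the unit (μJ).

Initial: C1(2μF, Q=13μC, V=6.50V), C2(3μF, Q=9μC, V=3.00V), C3(3μF, Q=16μC, V=5.33V), C4(3μF, Q=1μC, V=0.33V)
Op 1: CLOSE 1-2: Q_total=22.00, C_total=5.00, V=4.40; Q1=8.80, Q2=13.20; dissipated=7.350
Op 2: CLOSE 4-3: Q_total=17.00, C_total=6.00, V=2.83; Q4=8.50, Q3=8.50; dissipated=18.750
Op 3: CLOSE 1-2: Q_total=22.00, C_total=5.00, V=4.40; Q1=8.80, Q2=13.20; dissipated=0.000
Op 4: CLOSE 2-1: Q_total=22.00, C_total=5.00, V=4.40; Q2=13.20, Q1=8.80; dissipated=0.000
Op 5: CLOSE 2-1: Q_total=22.00, C_total=5.00, V=4.40; Q2=13.20, Q1=8.80; dissipated=0.000
Total dissipated: 26.100 μJ

Answer: 26.10 μJ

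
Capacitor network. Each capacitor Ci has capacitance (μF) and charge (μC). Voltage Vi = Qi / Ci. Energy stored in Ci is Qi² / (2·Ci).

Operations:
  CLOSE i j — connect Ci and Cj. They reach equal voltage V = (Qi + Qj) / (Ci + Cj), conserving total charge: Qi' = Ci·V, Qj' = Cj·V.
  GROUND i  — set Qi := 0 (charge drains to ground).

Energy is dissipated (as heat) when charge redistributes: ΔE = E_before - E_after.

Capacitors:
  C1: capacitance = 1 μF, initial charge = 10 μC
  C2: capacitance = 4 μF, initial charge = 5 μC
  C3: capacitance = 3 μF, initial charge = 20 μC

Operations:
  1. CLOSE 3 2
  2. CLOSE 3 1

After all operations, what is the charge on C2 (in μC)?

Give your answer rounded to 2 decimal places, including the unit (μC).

Initial: C1(1μF, Q=10μC, V=10.00V), C2(4μF, Q=5μC, V=1.25V), C3(3μF, Q=20μC, V=6.67V)
Op 1: CLOSE 3-2: Q_total=25.00, C_total=7.00, V=3.57; Q3=10.71, Q2=14.29; dissipated=25.149
Op 2: CLOSE 3-1: Q_total=20.71, C_total=4.00, V=5.18; Q3=15.54, Q1=5.18; dissipated=15.497
Final charges: Q1=5.18, Q2=14.29, Q3=15.54

Answer: 14.29 μC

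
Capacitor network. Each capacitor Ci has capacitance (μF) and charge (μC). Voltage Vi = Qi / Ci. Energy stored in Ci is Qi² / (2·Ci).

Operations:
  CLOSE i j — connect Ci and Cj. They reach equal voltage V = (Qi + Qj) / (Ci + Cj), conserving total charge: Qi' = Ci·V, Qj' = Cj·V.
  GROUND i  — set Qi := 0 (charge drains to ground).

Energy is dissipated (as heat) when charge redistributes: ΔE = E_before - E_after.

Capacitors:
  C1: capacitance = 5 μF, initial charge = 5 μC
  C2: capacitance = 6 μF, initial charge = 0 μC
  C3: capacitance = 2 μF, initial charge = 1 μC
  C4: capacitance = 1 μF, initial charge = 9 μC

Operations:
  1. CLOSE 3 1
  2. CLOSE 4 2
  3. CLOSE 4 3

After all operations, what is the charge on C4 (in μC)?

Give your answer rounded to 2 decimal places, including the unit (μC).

Answer: 1.00 μC

Derivation:
Initial: C1(5μF, Q=5μC, V=1.00V), C2(6μF, Q=0μC, V=0.00V), C3(2μF, Q=1μC, V=0.50V), C4(1μF, Q=9μC, V=9.00V)
Op 1: CLOSE 3-1: Q_total=6.00, C_total=7.00, V=0.86; Q3=1.71, Q1=4.29; dissipated=0.179
Op 2: CLOSE 4-2: Q_total=9.00, C_total=7.00, V=1.29; Q4=1.29, Q2=7.71; dissipated=34.714
Op 3: CLOSE 4-3: Q_total=3.00, C_total=3.00, V=1.00; Q4=1.00, Q3=2.00; dissipated=0.061
Final charges: Q1=4.29, Q2=7.71, Q3=2.00, Q4=1.00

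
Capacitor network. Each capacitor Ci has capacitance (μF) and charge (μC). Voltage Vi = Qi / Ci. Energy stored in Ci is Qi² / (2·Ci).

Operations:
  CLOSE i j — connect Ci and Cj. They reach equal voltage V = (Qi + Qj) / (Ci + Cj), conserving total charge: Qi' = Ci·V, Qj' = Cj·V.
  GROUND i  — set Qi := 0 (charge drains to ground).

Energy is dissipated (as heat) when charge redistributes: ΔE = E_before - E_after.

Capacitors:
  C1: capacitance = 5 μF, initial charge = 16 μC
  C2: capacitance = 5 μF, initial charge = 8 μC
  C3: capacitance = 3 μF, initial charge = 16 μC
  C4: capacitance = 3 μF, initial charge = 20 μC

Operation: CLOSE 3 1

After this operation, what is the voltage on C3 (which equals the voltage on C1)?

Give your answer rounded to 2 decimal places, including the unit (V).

Initial: C1(5μF, Q=16μC, V=3.20V), C2(5μF, Q=8μC, V=1.60V), C3(3μF, Q=16μC, V=5.33V), C4(3μF, Q=20μC, V=6.67V)
Op 1: CLOSE 3-1: Q_total=32.00, C_total=8.00, V=4.00; Q3=12.00, Q1=20.00; dissipated=4.267

Answer: 4.00 V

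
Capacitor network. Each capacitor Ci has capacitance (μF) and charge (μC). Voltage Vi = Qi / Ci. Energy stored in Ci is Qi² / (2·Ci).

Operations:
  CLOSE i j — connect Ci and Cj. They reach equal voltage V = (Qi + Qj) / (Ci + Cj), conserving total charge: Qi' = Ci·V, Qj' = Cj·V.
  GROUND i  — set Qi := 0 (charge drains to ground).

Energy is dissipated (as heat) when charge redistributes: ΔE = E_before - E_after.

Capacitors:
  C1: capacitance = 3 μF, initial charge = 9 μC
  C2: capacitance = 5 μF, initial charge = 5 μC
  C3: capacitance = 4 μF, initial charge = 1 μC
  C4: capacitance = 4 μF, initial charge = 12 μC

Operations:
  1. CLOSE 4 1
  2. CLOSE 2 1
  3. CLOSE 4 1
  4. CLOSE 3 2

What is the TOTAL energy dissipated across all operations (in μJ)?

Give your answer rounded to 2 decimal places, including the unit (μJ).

Answer: 7.59 μJ

Derivation:
Initial: C1(3μF, Q=9μC, V=3.00V), C2(5μF, Q=5μC, V=1.00V), C3(4μF, Q=1μC, V=0.25V), C4(4μF, Q=12μC, V=3.00V)
Op 1: CLOSE 4-1: Q_total=21.00, C_total=7.00, V=3.00; Q4=12.00, Q1=9.00; dissipated=0.000
Op 2: CLOSE 2-1: Q_total=14.00, C_total=8.00, V=1.75; Q2=8.75, Q1=5.25; dissipated=3.750
Op 3: CLOSE 4-1: Q_total=17.25, C_total=7.00, V=2.46; Q4=9.86, Q1=7.39; dissipated=1.339
Op 4: CLOSE 3-2: Q_total=9.75, C_total=9.00, V=1.08; Q3=4.33, Q2=5.42; dissipated=2.500
Total dissipated: 7.589 μJ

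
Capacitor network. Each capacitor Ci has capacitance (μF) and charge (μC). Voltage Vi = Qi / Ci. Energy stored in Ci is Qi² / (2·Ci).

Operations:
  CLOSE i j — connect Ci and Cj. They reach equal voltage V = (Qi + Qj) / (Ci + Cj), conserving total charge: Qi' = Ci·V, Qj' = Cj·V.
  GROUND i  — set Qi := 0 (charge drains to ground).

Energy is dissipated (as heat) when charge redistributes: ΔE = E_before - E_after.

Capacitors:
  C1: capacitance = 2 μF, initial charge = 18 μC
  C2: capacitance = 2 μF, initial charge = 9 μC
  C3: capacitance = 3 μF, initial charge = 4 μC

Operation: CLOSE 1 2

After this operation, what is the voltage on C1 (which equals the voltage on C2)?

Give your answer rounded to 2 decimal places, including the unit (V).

Initial: C1(2μF, Q=18μC, V=9.00V), C2(2μF, Q=9μC, V=4.50V), C3(3μF, Q=4μC, V=1.33V)
Op 1: CLOSE 1-2: Q_total=27.00, C_total=4.00, V=6.75; Q1=13.50, Q2=13.50; dissipated=10.125

Answer: 6.75 V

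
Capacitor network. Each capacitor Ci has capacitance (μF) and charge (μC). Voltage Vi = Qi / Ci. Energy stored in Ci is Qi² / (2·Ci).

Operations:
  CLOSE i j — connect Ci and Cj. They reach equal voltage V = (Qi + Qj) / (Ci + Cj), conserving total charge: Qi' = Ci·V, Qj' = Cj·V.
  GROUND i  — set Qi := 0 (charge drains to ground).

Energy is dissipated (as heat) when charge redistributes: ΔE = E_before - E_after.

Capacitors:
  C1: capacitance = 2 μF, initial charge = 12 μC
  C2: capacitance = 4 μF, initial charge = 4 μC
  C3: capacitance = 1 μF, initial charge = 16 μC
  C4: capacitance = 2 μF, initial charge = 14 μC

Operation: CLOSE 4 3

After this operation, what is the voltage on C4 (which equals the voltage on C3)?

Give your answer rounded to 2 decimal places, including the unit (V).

Answer: 10.00 V

Derivation:
Initial: C1(2μF, Q=12μC, V=6.00V), C2(4μF, Q=4μC, V=1.00V), C3(1μF, Q=16μC, V=16.00V), C4(2μF, Q=14μC, V=7.00V)
Op 1: CLOSE 4-3: Q_total=30.00, C_total=3.00, V=10.00; Q4=20.00, Q3=10.00; dissipated=27.000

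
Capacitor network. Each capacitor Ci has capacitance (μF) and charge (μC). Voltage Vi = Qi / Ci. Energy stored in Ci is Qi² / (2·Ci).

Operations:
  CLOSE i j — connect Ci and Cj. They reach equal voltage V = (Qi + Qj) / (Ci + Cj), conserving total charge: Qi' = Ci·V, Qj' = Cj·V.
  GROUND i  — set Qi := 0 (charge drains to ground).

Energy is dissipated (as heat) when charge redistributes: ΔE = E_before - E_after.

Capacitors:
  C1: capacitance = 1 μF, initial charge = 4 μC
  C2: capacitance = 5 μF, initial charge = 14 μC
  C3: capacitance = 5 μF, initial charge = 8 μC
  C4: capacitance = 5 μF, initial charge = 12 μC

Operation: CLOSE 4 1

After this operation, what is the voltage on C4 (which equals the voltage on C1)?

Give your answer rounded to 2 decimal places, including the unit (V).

Initial: C1(1μF, Q=4μC, V=4.00V), C2(5μF, Q=14μC, V=2.80V), C3(5μF, Q=8μC, V=1.60V), C4(5μF, Q=12μC, V=2.40V)
Op 1: CLOSE 4-1: Q_total=16.00, C_total=6.00, V=2.67; Q4=13.33, Q1=2.67; dissipated=1.067

Answer: 2.67 V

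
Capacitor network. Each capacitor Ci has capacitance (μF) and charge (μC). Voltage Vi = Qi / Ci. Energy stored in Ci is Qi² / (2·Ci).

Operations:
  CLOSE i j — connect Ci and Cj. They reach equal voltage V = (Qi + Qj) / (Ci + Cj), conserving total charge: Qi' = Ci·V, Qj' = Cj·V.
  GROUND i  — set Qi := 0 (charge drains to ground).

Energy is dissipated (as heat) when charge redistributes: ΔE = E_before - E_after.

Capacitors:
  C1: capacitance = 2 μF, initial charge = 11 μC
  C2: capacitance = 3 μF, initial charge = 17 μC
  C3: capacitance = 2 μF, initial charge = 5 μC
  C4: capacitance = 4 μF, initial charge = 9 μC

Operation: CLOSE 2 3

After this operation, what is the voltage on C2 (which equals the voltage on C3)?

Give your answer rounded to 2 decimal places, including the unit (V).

Answer: 4.40 V

Derivation:
Initial: C1(2μF, Q=11μC, V=5.50V), C2(3μF, Q=17μC, V=5.67V), C3(2μF, Q=5μC, V=2.50V), C4(4μF, Q=9μC, V=2.25V)
Op 1: CLOSE 2-3: Q_total=22.00, C_total=5.00, V=4.40; Q2=13.20, Q3=8.80; dissipated=6.017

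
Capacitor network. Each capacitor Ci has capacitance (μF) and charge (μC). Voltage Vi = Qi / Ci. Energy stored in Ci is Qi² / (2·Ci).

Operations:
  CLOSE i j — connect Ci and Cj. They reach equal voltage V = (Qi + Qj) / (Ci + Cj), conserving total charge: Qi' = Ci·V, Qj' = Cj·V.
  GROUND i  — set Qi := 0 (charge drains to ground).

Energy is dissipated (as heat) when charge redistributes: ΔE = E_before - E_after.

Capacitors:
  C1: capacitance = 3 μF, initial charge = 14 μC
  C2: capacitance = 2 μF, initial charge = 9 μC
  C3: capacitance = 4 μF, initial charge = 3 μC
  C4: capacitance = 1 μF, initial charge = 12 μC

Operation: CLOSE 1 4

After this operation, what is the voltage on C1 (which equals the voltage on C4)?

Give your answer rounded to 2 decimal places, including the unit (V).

Initial: C1(3μF, Q=14μC, V=4.67V), C2(2μF, Q=9μC, V=4.50V), C3(4μF, Q=3μC, V=0.75V), C4(1μF, Q=12μC, V=12.00V)
Op 1: CLOSE 1-4: Q_total=26.00, C_total=4.00, V=6.50; Q1=19.50, Q4=6.50; dissipated=20.167

Answer: 6.50 V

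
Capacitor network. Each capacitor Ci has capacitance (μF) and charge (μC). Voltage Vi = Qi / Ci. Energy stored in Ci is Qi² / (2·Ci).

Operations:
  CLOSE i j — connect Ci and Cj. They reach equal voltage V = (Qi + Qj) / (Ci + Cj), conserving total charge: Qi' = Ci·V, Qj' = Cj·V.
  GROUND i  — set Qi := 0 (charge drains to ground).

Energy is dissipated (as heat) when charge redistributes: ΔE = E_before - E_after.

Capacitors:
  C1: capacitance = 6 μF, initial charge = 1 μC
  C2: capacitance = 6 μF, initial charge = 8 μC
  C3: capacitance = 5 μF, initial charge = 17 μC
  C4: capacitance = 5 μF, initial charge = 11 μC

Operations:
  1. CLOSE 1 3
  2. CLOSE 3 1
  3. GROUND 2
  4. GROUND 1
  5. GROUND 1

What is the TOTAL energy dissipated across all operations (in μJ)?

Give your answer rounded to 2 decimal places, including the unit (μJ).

Initial: C1(6μF, Q=1μC, V=0.17V), C2(6μF, Q=8μC, V=1.33V), C3(5μF, Q=17μC, V=3.40V), C4(5μF, Q=11μC, V=2.20V)
Op 1: CLOSE 1-3: Q_total=18.00, C_total=11.00, V=1.64; Q1=9.82, Q3=8.18; dissipated=14.256
Op 2: CLOSE 3-1: Q_total=18.00, C_total=11.00, V=1.64; Q3=8.18, Q1=9.82; dissipated=0.000
Op 3: GROUND 2: Q2=0; energy lost=5.333
Op 4: GROUND 1: Q1=0; energy lost=8.033
Op 5: GROUND 1: Q1=0; energy lost=0.000
Total dissipated: 27.622 μJ

Answer: 27.62 μJ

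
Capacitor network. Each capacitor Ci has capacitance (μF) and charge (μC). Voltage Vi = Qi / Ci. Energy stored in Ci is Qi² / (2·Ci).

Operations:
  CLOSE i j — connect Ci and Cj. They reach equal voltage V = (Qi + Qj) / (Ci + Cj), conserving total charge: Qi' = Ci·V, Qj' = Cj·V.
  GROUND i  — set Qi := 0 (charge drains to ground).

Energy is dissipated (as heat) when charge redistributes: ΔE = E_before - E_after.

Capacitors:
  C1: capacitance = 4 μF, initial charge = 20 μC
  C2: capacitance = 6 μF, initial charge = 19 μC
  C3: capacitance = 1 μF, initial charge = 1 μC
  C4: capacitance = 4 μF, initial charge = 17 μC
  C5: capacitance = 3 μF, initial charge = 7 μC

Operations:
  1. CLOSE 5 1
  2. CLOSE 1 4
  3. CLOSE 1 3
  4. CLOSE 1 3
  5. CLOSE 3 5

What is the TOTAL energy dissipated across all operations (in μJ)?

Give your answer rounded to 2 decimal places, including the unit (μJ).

Initial: C1(4μF, Q=20μC, V=5.00V), C2(6μF, Q=19μC, V=3.17V), C3(1μF, Q=1μC, V=1.00V), C4(4μF, Q=17μC, V=4.25V), C5(3μF, Q=7μC, V=2.33V)
Op 1: CLOSE 5-1: Q_total=27.00, C_total=7.00, V=3.86; Q5=11.57, Q1=15.43; dissipated=6.095
Op 2: CLOSE 1-4: Q_total=32.43, C_total=8.00, V=4.05; Q1=16.21, Q4=16.21; dissipated=0.154
Op 3: CLOSE 1-3: Q_total=17.21, C_total=5.00, V=3.44; Q1=13.77, Q3=3.44; dissipated=3.730
Op 4: CLOSE 1-3: Q_total=17.21, C_total=5.00, V=3.44; Q1=13.77, Q3=3.44; dissipated=0.000
Op 5: CLOSE 3-5: Q_total=15.01, C_total=4.00, V=3.75; Q3=3.75, Q5=11.26; dissipated=0.064
Total dissipated: 10.044 μJ

Answer: 10.04 μJ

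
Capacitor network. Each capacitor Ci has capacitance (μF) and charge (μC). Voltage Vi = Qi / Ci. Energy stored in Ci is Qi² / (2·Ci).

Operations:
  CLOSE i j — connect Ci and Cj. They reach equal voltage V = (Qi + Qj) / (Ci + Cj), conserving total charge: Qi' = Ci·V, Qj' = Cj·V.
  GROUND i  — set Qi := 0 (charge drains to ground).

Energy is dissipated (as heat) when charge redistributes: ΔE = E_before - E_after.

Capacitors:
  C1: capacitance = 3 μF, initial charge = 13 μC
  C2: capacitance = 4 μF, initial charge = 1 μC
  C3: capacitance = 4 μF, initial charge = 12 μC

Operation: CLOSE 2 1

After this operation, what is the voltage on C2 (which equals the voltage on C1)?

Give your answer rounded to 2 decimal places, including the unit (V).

Initial: C1(3μF, Q=13μC, V=4.33V), C2(4μF, Q=1μC, V=0.25V), C3(4μF, Q=12μC, V=3.00V)
Op 1: CLOSE 2-1: Q_total=14.00, C_total=7.00, V=2.00; Q2=8.00, Q1=6.00; dissipated=14.292

Answer: 2.00 V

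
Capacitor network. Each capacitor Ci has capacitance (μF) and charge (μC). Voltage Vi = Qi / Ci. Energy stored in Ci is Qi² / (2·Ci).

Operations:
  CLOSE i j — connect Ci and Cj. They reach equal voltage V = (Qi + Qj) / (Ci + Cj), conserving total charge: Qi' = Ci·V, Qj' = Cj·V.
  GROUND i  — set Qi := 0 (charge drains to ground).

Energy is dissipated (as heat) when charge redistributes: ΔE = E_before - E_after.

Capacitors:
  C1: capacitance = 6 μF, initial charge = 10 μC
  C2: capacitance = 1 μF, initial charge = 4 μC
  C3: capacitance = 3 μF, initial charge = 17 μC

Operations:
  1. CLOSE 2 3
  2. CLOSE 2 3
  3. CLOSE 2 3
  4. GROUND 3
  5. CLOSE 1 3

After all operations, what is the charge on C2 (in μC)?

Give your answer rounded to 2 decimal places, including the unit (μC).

Initial: C1(6μF, Q=10μC, V=1.67V), C2(1μF, Q=4μC, V=4.00V), C3(3μF, Q=17μC, V=5.67V)
Op 1: CLOSE 2-3: Q_total=21.00, C_total=4.00, V=5.25; Q2=5.25, Q3=15.75; dissipated=1.042
Op 2: CLOSE 2-3: Q_total=21.00, C_total=4.00, V=5.25; Q2=5.25, Q3=15.75; dissipated=0.000
Op 3: CLOSE 2-3: Q_total=21.00, C_total=4.00, V=5.25; Q2=5.25, Q3=15.75; dissipated=0.000
Op 4: GROUND 3: Q3=0; energy lost=41.344
Op 5: CLOSE 1-3: Q_total=10.00, C_total=9.00, V=1.11; Q1=6.67, Q3=3.33; dissipated=2.778
Final charges: Q1=6.67, Q2=5.25, Q3=3.33

Answer: 5.25 μC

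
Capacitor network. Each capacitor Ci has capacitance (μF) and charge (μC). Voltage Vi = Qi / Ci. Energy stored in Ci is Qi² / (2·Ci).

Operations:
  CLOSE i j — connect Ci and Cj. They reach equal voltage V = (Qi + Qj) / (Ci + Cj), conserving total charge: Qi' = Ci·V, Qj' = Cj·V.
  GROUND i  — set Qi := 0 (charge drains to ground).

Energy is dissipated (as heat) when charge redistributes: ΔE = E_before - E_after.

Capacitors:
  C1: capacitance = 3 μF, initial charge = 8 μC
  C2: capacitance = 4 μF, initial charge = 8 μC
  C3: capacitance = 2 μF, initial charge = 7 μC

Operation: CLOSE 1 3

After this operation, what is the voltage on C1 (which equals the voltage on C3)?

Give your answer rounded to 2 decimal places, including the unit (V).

Answer: 3.00 V

Derivation:
Initial: C1(3μF, Q=8μC, V=2.67V), C2(4μF, Q=8μC, V=2.00V), C3(2μF, Q=7μC, V=3.50V)
Op 1: CLOSE 1-3: Q_total=15.00, C_total=5.00, V=3.00; Q1=9.00, Q3=6.00; dissipated=0.417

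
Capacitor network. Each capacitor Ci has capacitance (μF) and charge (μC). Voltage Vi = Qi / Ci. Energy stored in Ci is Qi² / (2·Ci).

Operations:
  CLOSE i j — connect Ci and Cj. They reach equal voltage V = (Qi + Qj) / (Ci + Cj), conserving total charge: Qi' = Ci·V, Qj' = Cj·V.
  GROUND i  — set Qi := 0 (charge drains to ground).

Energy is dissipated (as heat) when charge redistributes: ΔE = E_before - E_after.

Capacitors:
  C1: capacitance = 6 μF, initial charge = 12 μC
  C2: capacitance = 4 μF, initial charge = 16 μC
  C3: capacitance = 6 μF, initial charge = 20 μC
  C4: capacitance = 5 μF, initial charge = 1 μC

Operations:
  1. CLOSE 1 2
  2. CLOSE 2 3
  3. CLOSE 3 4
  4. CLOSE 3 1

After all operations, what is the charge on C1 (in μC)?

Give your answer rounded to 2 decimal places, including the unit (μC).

Initial: C1(6μF, Q=12μC, V=2.00V), C2(4μF, Q=16μC, V=4.00V), C3(6μF, Q=20μC, V=3.33V), C4(5μF, Q=1μC, V=0.20V)
Op 1: CLOSE 1-2: Q_total=28.00, C_total=10.00, V=2.80; Q1=16.80, Q2=11.20; dissipated=4.800
Op 2: CLOSE 2-3: Q_total=31.20, C_total=10.00, V=3.12; Q2=12.48, Q3=18.72; dissipated=0.341
Op 3: CLOSE 3-4: Q_total=19.72, C_total=11.00, V=1.79; Q3=10.76, Q4=8.96; dissipated=11.627
Op 4: CLOSE 3-1: Q_total=27.56, C_total=12.00, V=2.30; Q3=13.78, Q1=13.78; dissipated=1.522
Final charges: Q1=13.78, Q2=12.48, Q3=13.78, Q4=8.96

Answer: 13.78 μC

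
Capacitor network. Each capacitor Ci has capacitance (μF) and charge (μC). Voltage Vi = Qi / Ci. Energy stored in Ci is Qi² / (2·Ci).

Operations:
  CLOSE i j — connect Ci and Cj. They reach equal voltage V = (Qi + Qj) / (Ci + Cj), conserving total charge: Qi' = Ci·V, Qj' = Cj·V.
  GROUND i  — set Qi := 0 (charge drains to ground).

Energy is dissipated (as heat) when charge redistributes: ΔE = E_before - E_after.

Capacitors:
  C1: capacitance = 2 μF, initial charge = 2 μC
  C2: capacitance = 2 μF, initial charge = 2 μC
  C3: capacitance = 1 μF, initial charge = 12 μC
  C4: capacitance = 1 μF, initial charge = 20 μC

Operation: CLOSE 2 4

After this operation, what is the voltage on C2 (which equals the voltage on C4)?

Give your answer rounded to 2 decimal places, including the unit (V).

Answer: 7.33 V

Derivation:
Initial: C1(2μF, Q=2μC, V=1.00V), C2(2μF, Q=2μC, V=1.00V), C3(1μF, Q=12μC, V=12.00V), C4(1μF, Q=20μC, V=20.00V)
Op 1: CLOSE 2-4: Q_total=22.00, C_total=3.00, V=7.33; Q2=14.67, Q4=7.33; dissipated=120.333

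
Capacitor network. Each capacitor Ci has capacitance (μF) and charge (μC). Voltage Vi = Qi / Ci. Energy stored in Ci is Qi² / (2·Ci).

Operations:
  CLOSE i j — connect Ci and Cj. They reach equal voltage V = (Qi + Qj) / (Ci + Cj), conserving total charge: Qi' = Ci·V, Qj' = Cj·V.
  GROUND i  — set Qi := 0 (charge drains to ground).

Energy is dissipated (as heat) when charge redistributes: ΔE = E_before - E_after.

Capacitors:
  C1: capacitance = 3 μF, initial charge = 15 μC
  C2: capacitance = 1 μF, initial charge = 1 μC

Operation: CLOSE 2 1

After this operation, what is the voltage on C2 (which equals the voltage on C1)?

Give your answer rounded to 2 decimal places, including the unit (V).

Answer: 4.00 V

Derivation:
Initial: C1(3μF, Q=15μC, V=5.00V), C2(1μF, Q=1μC, V=1.00V)
Op 1: CLOSE 2-1: Q_total=16.00, C_total=4.00, V=4.00; Q2=4.00, Q1=12.00; dissipated=6.000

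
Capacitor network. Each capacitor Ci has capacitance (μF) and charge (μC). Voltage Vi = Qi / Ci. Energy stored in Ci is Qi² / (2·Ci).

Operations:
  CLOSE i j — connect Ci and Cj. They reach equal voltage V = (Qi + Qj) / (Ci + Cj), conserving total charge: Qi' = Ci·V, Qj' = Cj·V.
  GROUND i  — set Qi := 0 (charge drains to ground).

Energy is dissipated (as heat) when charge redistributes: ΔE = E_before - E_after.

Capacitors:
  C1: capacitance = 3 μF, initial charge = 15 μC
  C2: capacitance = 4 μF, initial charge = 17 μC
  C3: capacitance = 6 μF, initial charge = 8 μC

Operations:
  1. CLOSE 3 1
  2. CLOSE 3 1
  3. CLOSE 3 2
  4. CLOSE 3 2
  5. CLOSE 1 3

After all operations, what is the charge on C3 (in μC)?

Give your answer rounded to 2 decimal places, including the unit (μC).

Answer: 18.04 μC

Derivation:
Initial: C1(3μF, Q=15μC, V=5.00V), C2(4μF, Q=17μC, V=4.25V), C3(6μF, Q=8μC, V=1.33V)
Op 1: CLOSE 3-1: Q_total=23.00, C_total=9.00, V=2.56; Q3=15.33, Q1=7.67; dissipated=13.444
Op 2: CLOSE 3-1: Q_total=23.00, C_total=9.00, V=2.56; Q3=15.33, Q1=7.67; dissipated=0.000
Op 3: CLOSE 3-2: Q_total=32.33, C_total=10.00, V=3.23; Q3=19.40, Q2=12.93; dissipated=3.445
Op 4: CLOSE 3-2: Q_total=32.33, C_total=10.00, V=3.23; Q3=19.40, Q2=12.93; dissipated=0.000
Op 5: CLOSE 1-3: Q_total=27.07, C_total=9.00, V=3.01; Q1=9.02, Q3=18.04; dissipated=0.459
Final charges: Q1=9.02, Q2=12.93, Q3=18.04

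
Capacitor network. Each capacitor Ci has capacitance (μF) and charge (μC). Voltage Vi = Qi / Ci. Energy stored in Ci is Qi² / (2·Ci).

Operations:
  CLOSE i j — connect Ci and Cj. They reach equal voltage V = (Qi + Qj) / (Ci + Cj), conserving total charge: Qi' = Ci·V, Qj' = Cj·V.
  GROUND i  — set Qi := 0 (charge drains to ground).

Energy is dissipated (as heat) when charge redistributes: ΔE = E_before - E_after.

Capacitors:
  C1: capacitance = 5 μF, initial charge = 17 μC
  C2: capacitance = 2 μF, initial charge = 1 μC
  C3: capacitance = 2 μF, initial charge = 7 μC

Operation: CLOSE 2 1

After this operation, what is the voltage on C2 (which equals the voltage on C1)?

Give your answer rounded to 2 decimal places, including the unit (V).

Answer: 2.57 V

Derivation:
Initial: C1(5μF, Q=17μC, V=3.40V), C2(2μF, Q=1μC, V=0.50V), C3(2μF, Q=7μC, V=3.50V)
Op 1: CLOSE 2-1: Q_total=18.00, C_total=7.00, V=2.57; Q2=5.14, Q1=12.86; dissipated=6.007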